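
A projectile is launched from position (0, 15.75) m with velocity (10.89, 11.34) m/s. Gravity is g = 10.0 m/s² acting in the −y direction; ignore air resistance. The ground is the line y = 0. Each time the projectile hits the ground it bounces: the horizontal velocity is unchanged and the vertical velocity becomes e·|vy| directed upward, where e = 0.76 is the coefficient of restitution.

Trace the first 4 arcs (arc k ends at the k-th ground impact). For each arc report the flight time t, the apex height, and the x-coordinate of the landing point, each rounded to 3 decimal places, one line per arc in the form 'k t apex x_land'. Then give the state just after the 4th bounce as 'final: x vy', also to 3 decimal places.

1 3.240 22.180 35.285
2 3.201 12.811 70.148
3 2.433 7.400 96.644
4 1.849 4.274 116.781
final: 116.781 7.027

Arc 1: start y=15.750, vy=11.340 → t=3.240, apex=22.180, x_land=35.285, impact vy=-21.062
  bounce: vy ← 0.76·21.062 = 16.007
Arc 2: start y=0.000, vy=16.007 → t=3.201, apex=12.811, x_land=70.148, impact vy=-16.007
  bounce: vy ← 0.76·16.007 = 12.165
Arc 3: start y=0.000, vy=12.165 → t=2.433, apex=7.400, x_land=96.644, impact vy=-12.165
  bounce: vy ← 0.76·12.165 = 9.246
Arc 4: start y=0.000, vy=9.246 → t=1.849, apex=4.274, x_land=116.781, impact vy=-9.246
  bounce: vy ← 0.76·9.246 = 7.027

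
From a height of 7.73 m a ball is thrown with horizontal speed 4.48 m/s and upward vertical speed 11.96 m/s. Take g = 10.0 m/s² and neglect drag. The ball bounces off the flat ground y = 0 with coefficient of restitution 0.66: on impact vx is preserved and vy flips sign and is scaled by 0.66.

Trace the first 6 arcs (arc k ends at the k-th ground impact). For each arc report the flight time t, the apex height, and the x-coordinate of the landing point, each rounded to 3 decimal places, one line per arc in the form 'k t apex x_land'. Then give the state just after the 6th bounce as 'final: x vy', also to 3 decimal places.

1 2.921 14.882 13.087
2 2.277 6.483 23.289
3 1.503 2.824 30.023
4 0.992 1.230 34.467
5 0.655 0.536 37.400
6 0.432 0.233 39.336
final: 39.336 1.426

Arc 1: start y=7.730, vy=11.960 → t=2.921, apex=14.882, x_land=13.087, impact vy=-17.252
  bounce: vy ← 0.66·17.252 = 11.387
Arc 2: start y=0.000, vy=11.387 → t=2.277, apex=6.483, x_land=23.289, impact vy=-11.387
  bounce: vy ← 0.66·11.387 = 7.515
Arc 3: start y=0.000, vy=7.515 → t=1.503, apex=2.824, x_land=30.023, impact vy=-7.515
  bounce: vy ← 0.66·7.515 = 4.960
Arc 4: start y=0.000, vy=4.960 → t=0.992, apex=1.230, x_land=34.467, impact vy=-4.960
  bounce: vy ← 0.66·4.960 = 3.274
Arc 5: start y=0.000, vy=3.274 → t=0.655, apex=0.536, x_land=37.400, impact vy=-3.274
  bounce: vy ← 0.66·3.274 = 2.161
Arc 6: start y=0.000, vy=2.161 → t=0.432, apex=0.233, x_land=39.336, impact vy=-2.161
  bounce: vy ← 0.66·2.161 = 1.426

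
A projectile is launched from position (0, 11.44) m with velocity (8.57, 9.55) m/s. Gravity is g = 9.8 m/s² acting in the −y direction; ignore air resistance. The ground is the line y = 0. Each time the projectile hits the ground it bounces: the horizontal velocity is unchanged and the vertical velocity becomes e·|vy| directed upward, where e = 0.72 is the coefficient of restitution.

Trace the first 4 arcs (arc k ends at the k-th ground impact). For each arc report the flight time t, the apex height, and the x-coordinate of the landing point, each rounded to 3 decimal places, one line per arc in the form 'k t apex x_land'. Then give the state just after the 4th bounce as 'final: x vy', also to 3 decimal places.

Arc 1: start y=11.440, vy=9.550 → t=2.787, apex=16.093, x_land=23.883, impact vy=-17.760
  bounce: vy ← 0.72·17.760 = 12.787
Arc 2: start y=0.000, vy=12.787 → t=2.610, apex=8.343, x_land=46.247, impact vy=-12.787
  bounce: vy ← 0.72·12.787 = 9.207
Arc 3: start y=0.000, vy=9.207 → t=1.879, apex=4.325, x_land=62.350, impact vy=-9.207
  bounce: vy ← 0.72·9.207 = 6.629
Arc 4: start y=0.000, vy=6.629 → t=1.353, apex=2.242, x_land=73.944, impact vy=-6.629
  bounce: vy ← 0.72·6.629 = 4.773

1 2.787 16.093 23.883
2 2.610 8.343 46.247
3 1.879 4.325 62.350
4 1.353 2.242 73.944
final: 73.944 4.773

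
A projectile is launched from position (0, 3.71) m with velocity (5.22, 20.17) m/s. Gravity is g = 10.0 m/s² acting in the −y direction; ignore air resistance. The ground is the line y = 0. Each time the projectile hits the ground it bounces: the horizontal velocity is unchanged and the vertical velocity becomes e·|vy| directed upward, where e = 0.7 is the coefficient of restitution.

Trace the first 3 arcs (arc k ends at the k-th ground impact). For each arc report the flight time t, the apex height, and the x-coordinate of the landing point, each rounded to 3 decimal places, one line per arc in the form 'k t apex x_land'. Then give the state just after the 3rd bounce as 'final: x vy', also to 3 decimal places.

1 4.210 24.051 21.977
2 3.071 11.785 38.006
3 2.149 5.775 49.225
final: 49.225 7.523

Arc 1: start y=3.710, vy=20.170 → t=4.210, apex=24.051, x_land=21.977, impact vy=-21.932
  bounce: vy ← 0.7·21.932 = 15.353
Arc 2: start y=0.000, vy=15.353 → t=3.071, apex=11.785, x_land=38.006, impact vy=-15.353
  bounce: vy ← 0.7·15.353 = 10.747
Arc 3: start y=0.000, vy=10.747 → t=2.149, apex=5.775, x_land=49.225, impact vy=-10.747
  bounce: vy ← 0.7·10.747 = 7.523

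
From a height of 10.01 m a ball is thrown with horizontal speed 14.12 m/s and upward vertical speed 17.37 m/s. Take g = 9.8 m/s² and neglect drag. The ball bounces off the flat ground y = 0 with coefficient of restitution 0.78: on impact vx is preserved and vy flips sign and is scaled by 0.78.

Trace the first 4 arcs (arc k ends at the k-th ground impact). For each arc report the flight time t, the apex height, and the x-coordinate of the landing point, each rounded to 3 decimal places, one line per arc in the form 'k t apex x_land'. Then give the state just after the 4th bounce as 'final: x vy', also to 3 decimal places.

1 4.049 25.404 57.177
2 3.552 15.456 107.332
3 2.771 9.403 146.452
4 2.161 5.721 176.966
final: 176.966 8.260

Arc 1: start y=10.010, vy=17.370 → t=4.049, apex=25.404, x_land=57.177, impact vy=-22.314
  bounce: vy ← 0.78·22.314 = 17.405
Arc 2: start y=0.000, vy=17.405 → t=3.552, apex=15.456, x_land=107.332, impact vy=-17.405
  bounce: vy ← 0.78·17.405 = 13.576
Arc 3: start y=0.000, vy=13.576 → t=2.771, apex=9.403, x_land=146.452, impact vy=-13.576
  bounce: vy ← 0.78·13.576 = 10.589
Arc 4: start y=0.000, vy=10.589 → t=2.161, apex=5.721, x_land=176.966, impact vy=-10.589
  bounce: vy ← 0.78·10.589 = 8.260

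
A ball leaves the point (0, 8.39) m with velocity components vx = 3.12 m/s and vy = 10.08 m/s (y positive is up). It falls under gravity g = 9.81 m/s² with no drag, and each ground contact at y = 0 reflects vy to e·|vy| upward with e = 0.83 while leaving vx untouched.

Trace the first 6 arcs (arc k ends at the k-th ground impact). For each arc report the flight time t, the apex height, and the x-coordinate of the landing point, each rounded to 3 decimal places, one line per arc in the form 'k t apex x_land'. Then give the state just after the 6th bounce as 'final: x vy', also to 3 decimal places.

1 2.691 13.569 8.395
2 2.761 9.347 17.009
3 2.292 6.439 24.159
4 1.902 4.436 30.093
5 1.579 3.056 35.019
6 1.310 2.105 39.107
final: 39.107 5.334

Arc 1: start y=8.390, vy=10.080 → t=2.691, apex=13.569, x_land=8.395, impact vy=-16.316
  bounce: vy ← 0.83·16.316 = 13.542
Arc 2: start y=0.000, vy=13.542 → t=2.761, apex=9.347, x_land=17.009, impact vy=-13.542
  bounce: vy ← 0.83·13.542 = 11.240
Arc 3: start y=0.000, vy=11.240 → t=2.292, apex=6.439, x_land=24.159, impact vy=-11.240
  bounce: vy ← 0.83·11.240 = 9.329
Arc 4: start y=0.000, vy=9.329 → t=1.902, apex=4.436, x_land=30.093, impact vy=-9.329
  bounce: vy ← 0.83·9.329 = 7.743
Arc 5: start y=0.000, vy=7.743 → t=1.579, apex=3.056, x_land=35.019, impact vy=-7.743
  bounce: vy ← 0.83·7.743 = 6.427
Arc 6: start y=0.000, vy=6.427 → t=1.310, apex=2.105, x_land=39.107, impact vy=-6.427
  bounce: vy ← 0.83·6.427 = 5.334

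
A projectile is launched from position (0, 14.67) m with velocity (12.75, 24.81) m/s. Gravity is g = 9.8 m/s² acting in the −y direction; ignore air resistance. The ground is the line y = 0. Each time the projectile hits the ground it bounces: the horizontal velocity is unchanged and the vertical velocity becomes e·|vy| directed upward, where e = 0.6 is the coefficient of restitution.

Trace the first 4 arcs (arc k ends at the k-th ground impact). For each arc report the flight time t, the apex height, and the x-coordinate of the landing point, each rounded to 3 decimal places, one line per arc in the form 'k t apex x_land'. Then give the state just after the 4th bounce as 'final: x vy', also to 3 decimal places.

1 5.598 46.075 71.375
2 3.680 16.587 118.292
3 2.208 5.971 146.442
4 1.325 2.150 163.332
final: 163.332 3.895

Arc 1: start y=14.670, vy=24.810 → t=5.598, apex=46.075, x_land=71.375, impact vy=-30.051
  bounce: vy ← 0.6·30.051 = 18.031
Arc 2: start y=0.000, vy=18.031 → t=3.680, apex=16.587, x_land=118.292, impact vy=-18.031
  bounce: vy ← 0.6·18.031 = 10.818
Arc 3: start y=0.000, vy=10.818 → t=2.208, apex=5.971, x_land=146.442, impact vy=-10.818
  bounce: vy ← 0.6·10.818 = 6.491
Arc 4: start y=0.000, vy=6.491 → t=1.325, apex=2.150, x_land=163.332, impact vy=-6.491
  bounce: vy ← 0.6·6.491 = 3.895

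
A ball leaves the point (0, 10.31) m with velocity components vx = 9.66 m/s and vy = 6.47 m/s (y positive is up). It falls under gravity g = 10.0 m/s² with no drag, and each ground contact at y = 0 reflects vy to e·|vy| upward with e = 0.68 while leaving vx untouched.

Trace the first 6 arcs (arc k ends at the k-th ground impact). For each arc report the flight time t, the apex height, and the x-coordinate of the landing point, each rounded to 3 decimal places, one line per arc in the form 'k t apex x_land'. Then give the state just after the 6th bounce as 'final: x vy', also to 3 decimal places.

1 2.222 12.403 21.464
2 2.142 5.735 42.156
3 1.457 2.652 56.226
4 0.990 1.226 65.794
5 0.674 0.567 72.300
6 0.458 0.262 76.725
final: 76.725 1.557

Arc 1: start y=10.310, vy=6.470 → t=2.222, apex=12.403, x_land=21.464, impact vy=-15.750
  bounce: vy ← 0.68·15.750 = 10.710
Arc 2: start y=0.000, vy=10.710 → t=2.142, apex=5.735, x_land=42.156, impact vy=-10.710
  bounce: vy ← 0.68·10.710 = 7.283
Arc 3: start y=0.000, vy=7.283 → t=1.457, apex=2.652, x_land=56.226, impact vy=-7.283
  bounce: vy ← 0.68·7.283 = 4.952
Arc 4: start y=0.000, vy=4.952 → t=0.990, apex=1.226, x_land=65.794, impact vy=-4.952
  bounce: vy ← 0.68·4.952 = 3.368
Arc 5: start y=0.000, vy=3.368 → t=0.674, apex=0.567, x_land=72.300, impact vy=-3.368
  bounce: vy ← 0.68·3.368 = 2.290
Arc 6: start y=0.000, vy=2.290 → t=0.458, apex=0.262, x_land=76.725, impact vy=-2.290
  bounce: vy ← 0.68·2.290 = 1.557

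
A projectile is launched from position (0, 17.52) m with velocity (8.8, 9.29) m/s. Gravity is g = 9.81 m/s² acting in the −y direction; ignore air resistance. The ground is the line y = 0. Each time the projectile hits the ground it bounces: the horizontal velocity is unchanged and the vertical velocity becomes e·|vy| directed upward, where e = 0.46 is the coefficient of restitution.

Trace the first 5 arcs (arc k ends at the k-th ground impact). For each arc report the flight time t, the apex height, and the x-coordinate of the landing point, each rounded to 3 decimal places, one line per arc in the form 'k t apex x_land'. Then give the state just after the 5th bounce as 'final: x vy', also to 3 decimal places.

Arc 1: start y=17.520, vy=9.290 → t=3.061, apex=21.919, x_land=26.936, impact vy=-20.738
  bounce: vy ← 0.46·20.738 = 9.539
Arc 2: start y=0.000, vy=9.539 → t=1.945, apex=4.638, x_land=44.050, impact vy=-9.539
  bounce: vy ← 0.46·9.539 = 4.388
Arc 3: start y=0.000, vy=4.388 → t=0.895, apex=0.981, x_land=51.923, impact vy=-4.388
  bounce: vy ← 0.46·4.388 = 2.019
Arc 4: start y=0.000, vy=2.019 → t=0.412, apex=0.208, x_land=55.544, impact vy=-2.019
  bounce: vy ← 0.46·2.019 = 0.929
Arc 5: start y=0.000, vy=0.929 → t=0.189, apex=0.044, x_land=57.210, impact vy=-0.929
  bounce: vy ← 0.46·0.929 = 0.427

1 3.061 21.919 26.936
2 1.945 4.638 44.050
3 0.895 0.981 51.923
4 0.412 0.208 55.544
5 0.189 0.044 57.210
final: 57.210 0.427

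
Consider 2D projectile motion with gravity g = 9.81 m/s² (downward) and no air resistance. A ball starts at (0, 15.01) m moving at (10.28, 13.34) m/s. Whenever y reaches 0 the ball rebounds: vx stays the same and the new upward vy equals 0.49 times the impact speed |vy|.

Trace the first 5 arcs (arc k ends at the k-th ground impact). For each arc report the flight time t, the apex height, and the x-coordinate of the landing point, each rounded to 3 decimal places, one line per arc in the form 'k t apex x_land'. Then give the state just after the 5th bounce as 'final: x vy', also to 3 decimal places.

Arc 1: start y=15.010, vy=13.340 → t=3.576, apex=24.080, x_land=36.756, impact vy=-21.736
  bounce: vy ← 0.49·21.736 = 10.651
Arc 2: start y=0.000, vy=10.651 → t=2.171, apex=5.782, x_land=59.078, impact vy=-10.651
  bounce: vy ← 0.49·10.651 = 5.219
Arc 3: start y=0.000, vy=5.219 → t=1.064, apex=1.388, x_land=70.016, impact vy=-5.219
  bounce: vy ← 0.49·5.219 = 2.557
Arc 4: start y=0.000, vy=2.557 → t=0.521, apex=0.333, x_land=75.375, impact vy=-2.557
  bounce: vy ← 0.49·2.557 = 1.253
Arc 5: start y=0.000, vy=1.253 → t=0.255, apex=0.080, x_land=78.002, impact vy=-1.253
  bounce: vy ← 0.49·1.253 = 0.614

1 3.576 24.080 36.756
2 2.171 5.782 59.078
3 1.064 1.388 70.016
4 0.521 0.333 75.375
5 0.255 0.080 78.002
final: 78.002 0.614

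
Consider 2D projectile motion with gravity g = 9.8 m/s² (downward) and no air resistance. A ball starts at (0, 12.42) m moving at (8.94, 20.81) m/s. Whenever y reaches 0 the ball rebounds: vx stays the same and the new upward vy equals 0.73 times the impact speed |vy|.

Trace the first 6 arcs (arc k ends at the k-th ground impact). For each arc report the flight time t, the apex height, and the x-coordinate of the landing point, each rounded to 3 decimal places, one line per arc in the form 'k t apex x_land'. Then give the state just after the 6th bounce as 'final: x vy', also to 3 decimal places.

Arc 1: start y=12.420, vy=20.810 → t=4.777, apex=34.515, x_land=42.711, impact vy=-26.009
  bounce: vy ← 0.73·26.009 = 18.987
Arc 2: start y=0.000, vy=18.987 → t=3.875, apex=18.393, x_land=77.352, impact vy=-18.987
  bounce: vy ← 0.73·18.987 = 13.860
Arc 3: start y=0.000, vy=13.860 → t=2.829, apex=9.802, x_land=102.640, impact vy=-13.860
  bounce: vy ← 0.73·13.860 = 10.118
Arc 4: start y=0.000, vy=10.118 → t=2.065, apex=5.223, x_land=121.101, impact vy=-10.118
  bounce: vy ← 0.73·10.118 = 7.386
Arc 5: start y=0.000, vy=7.386 → t=1.507, apex=2.783, x_land=134.577, impact vy=-7.386
  bounce: vy ← 0.73·7.386 = 5.392
Arc 6: start y=0.000, vy=5.392 → t=1.100, apex=1.483, x_land=144.414, impact vy=-5.392
  bounce: vy ← 0.73·5.392 = 3.936

1 4.777 34.515 42.711
2 3.875 18.393 77.352
3 2.829 9.802 102.640
4 2.065 5.223 121.101
5 1.507 2.783 134.577
6 1.100 1.483 144.414
final: 144.414 3.936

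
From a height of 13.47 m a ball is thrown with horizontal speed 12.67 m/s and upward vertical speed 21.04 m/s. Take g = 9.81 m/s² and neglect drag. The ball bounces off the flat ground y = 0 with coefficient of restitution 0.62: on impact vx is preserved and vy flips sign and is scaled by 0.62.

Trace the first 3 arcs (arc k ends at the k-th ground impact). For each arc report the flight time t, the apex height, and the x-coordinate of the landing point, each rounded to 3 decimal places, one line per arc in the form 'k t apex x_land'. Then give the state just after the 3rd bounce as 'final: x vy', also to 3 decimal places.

1 4.855 36.033 61.514
2 3.361 13.851 104.097
3 2.084 5.324 130.498
final: 130.498 6.337

Arc 1: start y=13.470, vy=21.040 → t=4.855, apex=36.033, x_land=61.514, impact vy=-26.589
  bounce: vy ← 0.62·26.589 = 16.485
Arc 2: start y=0.000, vy=16.485 → t=3.361, apex=13.851, x_land=104.097, impact vy=-16.485
  bounce: vy ← 0.62·16.485 = 10.221
Arc 3: start y=0.000, vy=10.221 → t=2.084, apex=5.324, x_land=130.498, impact vy=-10.221
  bounce: vy ← 0.62·10.221 = 6.337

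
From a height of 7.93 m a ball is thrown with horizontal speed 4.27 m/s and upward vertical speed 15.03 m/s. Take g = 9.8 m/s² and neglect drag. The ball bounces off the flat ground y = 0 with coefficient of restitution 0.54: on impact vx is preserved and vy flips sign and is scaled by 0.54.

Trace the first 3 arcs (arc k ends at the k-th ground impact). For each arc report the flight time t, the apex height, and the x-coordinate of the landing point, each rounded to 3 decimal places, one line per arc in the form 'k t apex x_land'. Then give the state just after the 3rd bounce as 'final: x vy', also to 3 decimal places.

1 3.526 19.456 15.057
2 2.152 5.673 24.246
3 1.162 1.654 29.209
final: 29.209 3.075

Arc 1: start y=7.930, vy=15.030 → t=3.526, apex=19.456, x_land=15.057, impact vy=-19.528
  bounce: vy ← 0.54·19.528 = 10.545
Arc 2: start y=0.000, vy=10.545 → t=2.152, apex=5.673, x_land=24.246, impact vy=-10.545
  bounce: vy ← 0.54·10.545 = 5.694
Arc 3: start y=0.000, vy=5.694 → t=1.162, apex=1.654, x_land=29.209, impact vy=-5.694
  bounce: vy ← 0.54·5.694 = 3.075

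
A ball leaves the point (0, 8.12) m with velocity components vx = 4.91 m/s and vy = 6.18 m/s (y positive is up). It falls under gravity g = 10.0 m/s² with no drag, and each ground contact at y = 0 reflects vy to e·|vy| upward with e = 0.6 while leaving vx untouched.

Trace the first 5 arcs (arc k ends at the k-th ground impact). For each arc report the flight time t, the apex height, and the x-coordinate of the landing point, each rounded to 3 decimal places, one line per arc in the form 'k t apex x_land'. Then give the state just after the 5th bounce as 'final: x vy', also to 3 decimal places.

Arc 1: start y=8.120, vy=6.180 → t=2.034, apex=10.030, x_land=9.988, impact vy=-14.163
  bounce: vy ← 0.6·14.163 = 8.498
Arc 2: start y=0.000, vy=8.498 → t=1.700, apex=3.611, x_land=18.333, impact vy=-8.498
  bounce: vy ← 0.6·8.498 = 5.099
Arc 3: start y=0.000, vy=5.099 → t=1.020, apex=1.300, x_land=23.340, impact vy=-5.099
  bounce: vy ← 0.6·5.099 = 3.059
Arc 4: start y=0.000, vy=3.059 → t=0.612, apex=0.468, x_land=26.344, impact vy=-3.059
  bounce: vy ← 0.6·3.059 = 1.836
Arc 5: start y=0.000, vy=1.836 → t=0.367, apex=0.168, x_land=28.147, impact vy=-1.836
  bounce: vy ← 0.6·1.836 = 1.101

1 2.034 10.030 9.988
2 1.700 3.611 18.333
3 1.020 1.300 23.340
4 0.612 0.468 26.344
5 0.367 0.168 28.147
final: 28.147 1.101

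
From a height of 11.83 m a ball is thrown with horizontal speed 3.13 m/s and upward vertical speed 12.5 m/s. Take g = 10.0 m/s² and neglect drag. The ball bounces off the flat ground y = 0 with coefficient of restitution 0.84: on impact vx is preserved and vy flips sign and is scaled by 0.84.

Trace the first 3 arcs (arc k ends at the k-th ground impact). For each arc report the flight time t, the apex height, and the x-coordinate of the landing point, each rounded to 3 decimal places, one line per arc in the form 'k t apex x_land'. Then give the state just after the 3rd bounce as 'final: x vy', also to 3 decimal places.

1 3.232 19.642 10.116
2 3.330 13.860 20.539
3 2.797 9.779 29.293
final: 29.293 11.748

Arc 1: start y=11.830, vy=12.500 → t=3.232, apex=19.642, x_land=10.116, impact vy=-19.820
  bounce: vy ← 0.84·19.820 = 16.649
Arc 2: start y=0.000, vy=16.649 → t=3.330, apex=13.860, x_land=20.539, impact vy=-16.649
  bounce: vy ← 0.84·16.649 = 13.985
Arc 3: start y=0.000, vy=13.985 → t=2.797, apex=9.779, x_land=29.293, impact vy=-13.985
  bounce: vy ← 0.84·13.985 = 11.748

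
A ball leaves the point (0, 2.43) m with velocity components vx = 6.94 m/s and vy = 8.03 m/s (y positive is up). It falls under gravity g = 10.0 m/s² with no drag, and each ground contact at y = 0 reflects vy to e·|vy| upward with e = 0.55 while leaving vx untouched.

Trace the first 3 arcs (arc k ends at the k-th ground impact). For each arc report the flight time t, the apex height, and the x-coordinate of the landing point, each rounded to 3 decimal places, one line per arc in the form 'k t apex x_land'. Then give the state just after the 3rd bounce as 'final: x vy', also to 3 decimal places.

1 1.866 5.654 12.953
2 1.170 1.710 21.071
3 0.643 0.517 25.536
final: 25.536 1.769

Arc 1: start y=2.430, vy=8.030 → t=1.866, apex=5.654, x_land=12.953, impact vy=-10.634
  bounce: vy ← 0.55·10.634 = 5.849
Arc 2: start y=0.000, vy=5.849 → t=1.170, apex=1.710, x_land=21.071, impact vy=-5.849
  bounce: vy ← 0.55·5.849 = 3.217
Arc 3: start y=0.000, vy=3.217 → t=0.643, apex=0.517, x_land=25.536, impact vy=-3.217
  bounce: vy ← 0.55·3.217 = 1.769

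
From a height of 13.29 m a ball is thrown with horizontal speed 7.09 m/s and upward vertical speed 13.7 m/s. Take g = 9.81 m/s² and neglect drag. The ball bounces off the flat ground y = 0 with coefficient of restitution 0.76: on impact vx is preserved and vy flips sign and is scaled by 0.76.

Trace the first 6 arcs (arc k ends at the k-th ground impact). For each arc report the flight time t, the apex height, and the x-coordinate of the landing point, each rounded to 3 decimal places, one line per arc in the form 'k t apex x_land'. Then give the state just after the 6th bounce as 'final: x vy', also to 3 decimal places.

1 3.555 22.856 25.206
2 3.281 13.202 48.470
3 2.494 7.625 66.150
4 1.895 4.404 79.587
5 1.440 2.544 89.799
6 1.095 1.469 97.560
final: 97.560 4.081

Arc 1: start y=13.290, vy=13.700 → t=3.555, apex=22.856, x_land=25.206, impact vy=-21.176
  bounce: vy ← 0.76·21.176 = 16.094
Arc 2: start y=0.000, vy=16.094 → t=3.281, apex=13.202, x_land=48.470, impact vy=-16.094
  bounce: vy ← 0.76·16.094 = 12.231
Arc 3: start y=0.000, vy=12.231 → t=2.494, apex=7.625, x_land=66.150, impact vy=-12.231
  bounce: vy ← 0.76·12.231 = 9.296
Arc 4: start y=0.000, vy=9.296 → t=1.895, apex=4.404, x_land=79.587, impact vy=-9.296
  bounce: vy ← 0.76·9.296 = 7.065
Arc 5: start y=0.000, vy=7.065 → t=1.440, apex=2.544, x_land=89.799, impact vy=-7.065
  bounce: vy ← 0.76·7.065 = 5.369
Arc 6: start y=0.000, vy=5.369 → t=1.095, apex=1.469, x_land=97.560, impact vy=-5.369
  bounce: vy ← 0.76·5.369 = 4.081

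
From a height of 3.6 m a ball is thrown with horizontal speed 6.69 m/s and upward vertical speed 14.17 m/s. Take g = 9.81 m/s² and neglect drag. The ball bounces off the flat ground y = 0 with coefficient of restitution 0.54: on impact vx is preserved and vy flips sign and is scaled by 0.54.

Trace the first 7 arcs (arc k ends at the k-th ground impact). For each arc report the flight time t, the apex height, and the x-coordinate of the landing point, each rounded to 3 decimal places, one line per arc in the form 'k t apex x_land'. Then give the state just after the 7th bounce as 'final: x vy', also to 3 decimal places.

1 3.124 13.834 20.898
2 1.814 4.034 33.032
3 0.979 1.176 39.585
4 0.529 0.343 43.123
5 0.286 0.100 45.034
6 0.154 0.029 46.065
7 0.083 0.009 46.623
final: 46.623 0.221

Arc 1: start y=3.600, vy=14.170 → t=3.124, apex=13.834, x_land=20.898, impact vy=-16.475
  bounce: vy ← 0.54·16.475 = 8.896
Arc 2: start y=0.000, vy=8.896 → t=1.814, apex=4.034, x_land=33.032, impact vy=-8.896
  bounce: vy ← 0.54·8.896 = 4.804
Arc 3: start y=0.000, vy=4.804 → t=0.979, apex=1.176, x_land=39.585, impact vy=-4.804
  bounce: vy ← 0.54·4.804 = 2.594
Arc 4: start y=0.000, vy=2.594 → t=0.529, apex=0.343, x_land=43.123, impact vy=-2.594
  bounce: vy ← 0.54·2.594 = 1.401
Arc 5: start y=0.000, vy=1.401 → t=0.286, apex=0.100, x_land=45.034, impact vy=-1.401
  bounce: vy ← 0.54·1.401 = 0.756
Arc 6: start y=0.000, vy=0.756 → t=0.154, apex=0.029, x_land=46.065, impact vy=-0.756
  bounce: vy ← 0.54·0.756 = 0.408
Arc 7: start y=0.000, vy=0.408 → t=0.083, apex=0.009, x_land=46.623, impact vy=-0.408
  bounce: vy ← 0.54·0.408 = 0.221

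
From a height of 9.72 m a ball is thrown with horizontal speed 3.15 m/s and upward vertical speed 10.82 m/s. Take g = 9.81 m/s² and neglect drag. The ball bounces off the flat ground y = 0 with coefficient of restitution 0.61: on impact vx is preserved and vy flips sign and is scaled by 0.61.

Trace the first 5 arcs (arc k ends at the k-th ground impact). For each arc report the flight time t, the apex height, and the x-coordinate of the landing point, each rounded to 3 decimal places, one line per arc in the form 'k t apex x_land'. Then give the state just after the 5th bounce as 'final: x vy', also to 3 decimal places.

Arc 1: start y=9.720, vy=10.820 → t=2.891, apex=15.687, x_land=9.108, impact vy=-17.544
  bounce: vy ← 0.61·17.544 = 10.702
Arc 2: start y=0.000, vy=10.702 → t=2.182, apex=5.837, x_land=15.980, impact vy=-10.702
  bounce: vy ← 0.61·10.702 = 6.528
Arc 3: start y=0.000, vy=6.528 → t=1.331, apex=2.172, x_land=20.172, impact vy=-6.528
  bounce: vy ← 0.61·6.528 = 3.982
Arc 4: start y=0.000, vy=3.982 → t=0.812, apex=0.808, x_land=22.730, impact vy=-3.982
  bounce: vy ← 0.61·3.982 = 2.429
Arc 5: start y=0.000, vy=2.429 → t=0.495, apex=0.301, x_land=24.290, impact vy=-2.429
  bounce: vy ← 0.61·2.429 = 1.482

1 2.891 15.687 9.108
2 2.182 5.837 15.980
3 1.331 2.172 20.172
4 0.812 0.808 22.730
5 0.495 0.301 24.290
final: 24.290 1.482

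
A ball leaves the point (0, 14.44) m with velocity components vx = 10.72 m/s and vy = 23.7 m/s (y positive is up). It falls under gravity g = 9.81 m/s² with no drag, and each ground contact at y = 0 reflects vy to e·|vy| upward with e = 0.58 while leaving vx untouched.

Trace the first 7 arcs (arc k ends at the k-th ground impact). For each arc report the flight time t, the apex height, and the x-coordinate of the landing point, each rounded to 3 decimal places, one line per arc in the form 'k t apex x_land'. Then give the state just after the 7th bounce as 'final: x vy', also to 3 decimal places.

1 5.379 43.068 57.664
2 3.437 14.488 94.512
3 1.994 4.874 115.884
4 1.156 1.640 128.279
5 0.671 0.552 135.469
6 0.389 0.186 139.639
7 0.226 0.062 142.057
final: 142.057 0.642

Arc 1: start y=14.440, vy=23.700 → t=5.379, apex=43.068, x_land=57.664, impact vy=-29.069
  bounce: vy ← 0.58·29.069 = 16.860
Arc 2: start y=0.000, vy=16.860 → t=3.437, apex=14.488, x_land=94.512, impact vy=-16.860
  bounce: vy ← 0.58·16.860 = 9.779
Arc 3: start y=0.000, vy=9.779 → t=1.994, apex=4.874, x_land=115.884, impact vy=-9.779
  bounce: vy ← 0.58·9.779 = 5.672
Arc 4: start y=0.000, vy=5.672 → t=1.156, apex=1.640, x_land=128.279, impact vy=-5.672
  bounce: vy ← 0.58·5.672 = 3.290
Arc 5: start y=0.000, vy=3.290 → t=0.671, apex=0.552, x_land=135.469, impact vy=-3.290
  bounce: vy ← 0.58·3.290 = 1.908
Arc 6: start y=0.000, vy=1.908 → t=0.389, apex=0.186, x_land=139.639, impact vy=-1.908
  bounce: vy ← 0.58·1.908 = 1.107
Arc 7: start y=0.000, vy=1.107 → t=0.226, apex=0.062, x_land=142.057, impact vy=-1.107
  bounce: vy ← 0.58·1.107 = 0.642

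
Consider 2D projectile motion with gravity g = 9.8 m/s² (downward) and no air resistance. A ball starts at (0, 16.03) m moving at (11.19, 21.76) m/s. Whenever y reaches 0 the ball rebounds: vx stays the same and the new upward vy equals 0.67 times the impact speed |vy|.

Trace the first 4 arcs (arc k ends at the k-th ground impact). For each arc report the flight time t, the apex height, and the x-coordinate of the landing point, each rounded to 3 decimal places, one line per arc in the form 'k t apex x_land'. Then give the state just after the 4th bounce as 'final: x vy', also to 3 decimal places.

1 5.084 40.188 56.893
2 3.838 18.040 99.835
3 2.571 8.098 128.606
4 1.723 3.635 147.883
final: 147.883 5.656

Arc 1: start y=16.030, vy=21.760 → t=5.084, apex=40.188, x_land=56.893, impact vy=-28.066
  bounce: vy ← 0.67·28.066 = 18.804
Arc 2: start y=0.000, vy=18.804 → t=3.838, apex=18.040, x_land=99.835, impact vy=-18.804
  bounce: vy ← 0.67·18.804 = 12.599
Arc 3: start y=0.000, vy=12.599 → t=2.571, apex=8.098, x_land=128.606, impact vy=-12.599
  bounce: vy ← 0.67·12.599 = 8.441
Arc 4: start y=0.000, vy=8.441 → t=1.723, apex=3.635, x_land=147.883, impact vy=-8.441
  bounce: vy ← 0.67·8.441 = 5.656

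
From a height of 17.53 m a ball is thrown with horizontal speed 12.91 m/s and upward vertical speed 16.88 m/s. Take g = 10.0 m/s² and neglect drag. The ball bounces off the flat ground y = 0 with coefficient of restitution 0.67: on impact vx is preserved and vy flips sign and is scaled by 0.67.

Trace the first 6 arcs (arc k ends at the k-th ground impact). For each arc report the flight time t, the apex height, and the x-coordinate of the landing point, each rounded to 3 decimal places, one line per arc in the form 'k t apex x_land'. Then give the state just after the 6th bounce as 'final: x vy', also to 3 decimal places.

Arc 1: start y=17.530, vy=16.880 → t=4.209, apex=31.777, x_land=54.338, impact vy=-25.210
  bounce: vy ← 0.67·25.210 = 16.891
Arc 2: start y=0.000, vy=16.891 → t=3.378, apex=14.265, x_land=97.949, impact vy=-16.891
  bounce: vy ← 0.67·16.891 = 11.317
Arc 3: start y=0.000, vy=11.317 → t=2.263, apex=6.403, x_land=127.169, impact vy=-11.317
  bounce: vy ← 0.67·11.317 = 7.582
Arc 4: start y=0.000, vy=7.582 → t=1.516, apex=2.874, x_land=146.746, impact vy=-7.582
  bounce: vy ← 0.67·7.582 = 5.080
Arc 5: start y=0.000, vy=5.080 → t=1.016, apex=1.290, x_land=159.863, impact vy=-5.080
  bounce: vy ← 0.67·5.080 = 3.404
Arc 6: start y=0.000, vy=3.404 → t=0.681, apex=0.579, x_land=168.651, impact vy=-3.404
  bounce: vy ← 0.67·3.404 = 2.280

1 4.209 31.777 54.338
2 3.378 14.265 97.949
3 2.263 6.403 127.169
4 1.516 2.874 146.746
5 1.016 1.290 159.863
6 0.681 0.579 168.651
final: 168.651 2.280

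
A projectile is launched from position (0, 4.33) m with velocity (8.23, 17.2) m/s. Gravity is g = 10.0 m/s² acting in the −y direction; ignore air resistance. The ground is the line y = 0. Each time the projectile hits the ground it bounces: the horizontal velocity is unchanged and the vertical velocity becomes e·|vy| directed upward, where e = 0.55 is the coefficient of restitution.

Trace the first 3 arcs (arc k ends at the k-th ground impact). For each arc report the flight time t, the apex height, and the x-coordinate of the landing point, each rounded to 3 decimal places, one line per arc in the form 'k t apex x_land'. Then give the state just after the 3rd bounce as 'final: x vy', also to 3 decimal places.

1 3.676 19.122 30.250
2 2.151 5.784 47.954
3 1.183 1.750 57.692
final: 57.692 3.254

Arc 1: start y=4.330, vy=17.200 → t=3.676, apex=19.122, x_land=30.250, impact vy=-19.556
  bounce: vy ← 0.55·19.556 = 10.756
Arc 2: start y=0.000, vy=10.756 → t=2.151, apex=5.784, x_land=47.954, impact vy=-10.756
  bounce: vy ← 0.55·10.756 = 5.916
Arc 3: start y=0.000, vy=5.916 → t=1.183, apex=1.750, x_land=57.692, impact vy=-5.916
  bounce: vy ← 0.55·5.916 = 3.254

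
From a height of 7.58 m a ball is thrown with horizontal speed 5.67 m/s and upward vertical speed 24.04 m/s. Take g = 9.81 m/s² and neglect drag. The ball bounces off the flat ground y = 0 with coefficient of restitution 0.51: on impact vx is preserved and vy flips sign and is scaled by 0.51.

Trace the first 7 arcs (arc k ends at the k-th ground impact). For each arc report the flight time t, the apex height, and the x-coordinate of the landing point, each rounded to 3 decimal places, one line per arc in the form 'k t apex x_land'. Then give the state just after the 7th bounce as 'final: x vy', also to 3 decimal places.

1 5.198 37.036 29.475
2 2.803 9.633 45.367
3 1.429 2.506 53.472
4 0.729 0.652 57.605
5 0.372 0.170 59.713
6 0.190 0.044 60.788
7 0.097 0.011 61.337
final: 61.337 0.242

Arc 1: start y=7.580, vy=24.040 → t=5.198, apex=37.036, x_land=29.475, impact vy=-26.956
  bounce: vy ← 0.51·26.956 = 13.748
Arc 2: start y=0.000, vy=13.748 → t=2.803, apex=9.633, x_land=45.367, impact vy=-13.748
  bounce: vy ← 0.51·13.748 = 7.011
Arc 3: start y=0.000, vy=7.011 → t=1.429, apex=2.506, x_land=53.472, impact vy=-7.011
  bounce: vy ← 0.51·7.011 = 3.576
Arc 4: start y=0.000, vy=3.576 → t=0.729, apex=0.652, x_land=57.605, impact vy=-3.576
  bounce: vy ← 0.51·3.576 = 1.824
Arc 5: start y=0.000, vy=1.824 → t=0.372, apex=0.170, x_land=59.713, impact vy=-1.824
  bounce: vy ← 0.51·1.824 = 0.930
Arc 6: start y=0.000, vy=0.930 → t=0.190, apex=0.044, x_land=60.788, impact vy=-0.930
  bounce: vy ← 0.51·0.930 = 0.474
Arc 7: start y=0.000, vy=0.474 → t=0.097, apex=0.011, x_land=61.337, impact vy=-0.474
  bounce: vy ← 0.51·0.474 = 0.242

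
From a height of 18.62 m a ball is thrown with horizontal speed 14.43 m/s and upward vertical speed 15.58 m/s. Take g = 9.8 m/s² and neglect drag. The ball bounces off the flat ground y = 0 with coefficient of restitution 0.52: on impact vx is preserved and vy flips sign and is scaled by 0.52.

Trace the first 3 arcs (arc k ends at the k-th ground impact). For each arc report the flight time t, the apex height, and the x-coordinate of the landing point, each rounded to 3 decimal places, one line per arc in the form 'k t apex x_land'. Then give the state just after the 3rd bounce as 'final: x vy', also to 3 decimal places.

Arc 1: start y=18.620, vy=15.580 → t=4.105, apex=31.005, x_land=59.239, impact vy=-24.651
  bounce: vy ← 0.52·24.651 = 12.819
Arc 2: start y=0.000, vy=12.819 → t=2.616, apex=8.384, x_land=96.988, impact vy=-12.819
  bounce: vy ← 0.52·12.819 = 6.666
Arc 3: start y=0.000, vy=6.666 → t=1.360, apex=2.267, x_land=116.618, impact vy=-6.666
  bounce: vy ← 0.52·6.666 = 3.466

1 4.105 31.005 59.239
2 2.616 8.384 96.988
3 1.360 2.267 116.618
final: 116.618 3.466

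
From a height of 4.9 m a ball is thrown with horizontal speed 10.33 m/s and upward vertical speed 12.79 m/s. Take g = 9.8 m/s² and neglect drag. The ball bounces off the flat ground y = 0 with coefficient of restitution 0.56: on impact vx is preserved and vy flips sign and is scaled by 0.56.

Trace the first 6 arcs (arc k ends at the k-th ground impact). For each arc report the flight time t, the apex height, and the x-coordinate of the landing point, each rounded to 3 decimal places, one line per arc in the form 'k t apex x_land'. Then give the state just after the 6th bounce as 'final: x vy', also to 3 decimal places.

Arc 1: start y=4.900, vy=12.790 → t=2.949, apex=13.246, x_land=30.466, impact vy=-16.113
  bounce: vy ← 0.56·16.113 = 9.023
Arc 2: start y=0.000, vy=9.023 → t=1.841, apex=4.154, x_land=49.488, impact vy=-9.023
  bounce: vy ← 0.56·9.023 = 5.053
Arc 3: start y=0.000, vy=5.053 → t=1.031, apex=1.303, x_land=60.141, impact vy=-5.053
  bounce: vy ← 0.56·5.053 = 2.830
Arc 4: start y=0.000, vy=2.830 → t=0.577, apex=0.409, x_land=66.106, impact vy=-2.830
  bounce: vy ← 0.56·2.830 = 1.585
Arc 5: start y=0.000, vy=1.585 → t=0.323, apex=0.128, x_land=69.447, impact vy=-1.585
  bounce: vy ← 0.56·1.585 = 0.887
Arc 6: start y=0.000, vy=0.887 → t=0.181, apex=0.040, x_land=71.318, impact vy=-0.887
  bounce: vy ← 0.56·0.887 = 0.497

1 2.949 13.246 30.466
2 1.841 4.154 49.488
3 1.031 1.303 60.141
4 0.577 0.409 66.106
5 0.323 0.128 69.447
6 0.181 0.040 71.318
final: 71.318 0.497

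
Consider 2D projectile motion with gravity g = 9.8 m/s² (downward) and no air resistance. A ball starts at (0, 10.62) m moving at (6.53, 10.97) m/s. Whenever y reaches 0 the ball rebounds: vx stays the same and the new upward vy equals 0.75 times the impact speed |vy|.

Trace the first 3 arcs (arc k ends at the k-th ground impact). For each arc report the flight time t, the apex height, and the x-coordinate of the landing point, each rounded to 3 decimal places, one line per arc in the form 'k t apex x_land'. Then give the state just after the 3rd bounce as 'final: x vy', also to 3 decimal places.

Arc 1: start y=10.620, vy=10.970 → t=2.969, apex=16.760, x_land=19.386, impact vy=-18.124
  bounce: vy ← 0.75·18.124 = 13.593
Arc 2: start y=0.000, vy=13.593 → t=2.774, apex=9.427, x_land=37.501, impact vy=-13.593
  bounce: vy ← 0.75·13.593 = 10.195
Arc 3: start y=0.000, vy=10.195 → t=2.081, apex=5.303, x_land=51.088, impact vy=-10.195
  bounce: vy ← 0.75·10.195 = 7.646

1 2.969 16.760 19.386
2 2.774 9.427 37.501
3 2.081 5.303 51.088
final: 51.088 7.646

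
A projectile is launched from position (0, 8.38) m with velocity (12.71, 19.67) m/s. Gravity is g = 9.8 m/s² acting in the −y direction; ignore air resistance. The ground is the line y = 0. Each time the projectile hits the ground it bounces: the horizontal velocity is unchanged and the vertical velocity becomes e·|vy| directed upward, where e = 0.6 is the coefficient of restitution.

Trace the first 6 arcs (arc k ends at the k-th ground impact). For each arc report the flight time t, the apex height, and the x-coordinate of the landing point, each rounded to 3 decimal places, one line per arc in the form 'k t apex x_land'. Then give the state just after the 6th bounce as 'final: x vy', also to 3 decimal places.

Arc 1: start y=8.380, vy=19.670 → t=4.403, apex=28.120, x_land=55.959, impact vy=-23.477
  bounce: vy ← 0.6·23.477 = 14.086
Arc 2: start y=0.000, vy=14.086 → t=2.875, apex=10.123, x_land=92.496, impact vy=-14.086
  bounce: vy ← 0.6·14.086 = 8.452
Arc 3: start y=0.000, vy=8.452 → t=1.725, apex=3.644, x_land=114.419, impact vy=-8.452
  bounce: vy ← 0.6·8.452 = 5.071
Arc 4: start y=0.000, vy=5.071 → t=1.035, apex=1.312, x_land=127.572, impact vy=-5.071
  bounce: vy ← 0.6·5.071 = 3.043
Arc 5: start y=0.000, vy=3.043 → t=0.621, apex=0.472, x_land=135.464, impact vy=-3.043
  bounce: vy ← 0.6·3.043 = 1.826
Arc 6: start y=0.000, vy=1.826 → t=0.373, apex=0.170, x_land=140.199, impact vy=-1.826
  bounce: vy ← 0.6·1.826 = 1.095

1 4.403 28.120 55.959
2 2.875 10.123 92.496
3 1.725 3.644 114.419
4 1.035 1.312 127.572
5 0.621 0.472 135.464
6 0.373 0.170 140.199
final: 140.199 1.095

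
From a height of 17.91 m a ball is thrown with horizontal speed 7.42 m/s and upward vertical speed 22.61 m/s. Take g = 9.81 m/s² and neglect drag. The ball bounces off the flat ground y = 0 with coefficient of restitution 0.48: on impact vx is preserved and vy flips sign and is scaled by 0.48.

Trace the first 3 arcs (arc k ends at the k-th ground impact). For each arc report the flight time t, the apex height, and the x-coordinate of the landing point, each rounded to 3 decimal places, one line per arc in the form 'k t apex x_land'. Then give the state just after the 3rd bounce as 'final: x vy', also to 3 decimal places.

Arc 1: start y=17.910, vy=22.610 → t=5.299, apex=43.966, x_land=39.316, impact vy=-29.370
  bounce: vy ← 0.48·29.370 = 14.098
Arc 2: start y=0.000, vy=14.098 → t=2.874, apex=10.130, x_land=60.642, impact vy=-14.098
  bounce: vy ← 0.48·14.098 = 6.767
Arc 3: start y=0.000, vy=6.767 → t=1.380, apex=2.334, x_land=70.879, impact vy=-6.767
  bounce: vy ← 0.48·6.767 = 3.248

1 5.299 43.966 39.316
2 2.874 10.130 60.642
3 1.380 2.334 70.879
final: 70.879 3.248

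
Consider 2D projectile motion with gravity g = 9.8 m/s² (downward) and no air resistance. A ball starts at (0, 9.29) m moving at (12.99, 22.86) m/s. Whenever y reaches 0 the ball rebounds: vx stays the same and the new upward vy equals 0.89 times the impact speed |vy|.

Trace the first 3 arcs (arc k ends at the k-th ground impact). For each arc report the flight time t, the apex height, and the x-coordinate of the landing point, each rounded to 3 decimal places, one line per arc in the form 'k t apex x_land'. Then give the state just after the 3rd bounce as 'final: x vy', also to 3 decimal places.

1 5.041 35.952 65.487
2 4.822 28.478 128.119
3 4.291 22.557 183.861
final: 183.861 18.714

Arc 1: start y=9.290, vy=22.860 → t=5.041, apex=35.952, x_land=65.487, impact vy=-26.546
  bounce: vy ← 0.89·26.546 = 23.625
Arc 2: start y=0.000, vy=23.625 → t=4.822, apex=28.478, x_land=128.119, impact vy=-23.625
  bounce: vy ← 0.89·23.625 = 21.027
Arc 3: start y=0.000, vy=21.027 → t=4.291, apex=22.557, x_land=183.861, impact vy=-21.027
  bounce: vy ← 0.89·21.027 = 18.714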